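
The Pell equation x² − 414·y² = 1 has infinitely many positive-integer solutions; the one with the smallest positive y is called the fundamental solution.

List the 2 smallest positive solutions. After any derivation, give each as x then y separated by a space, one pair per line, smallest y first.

√414 → a₀=20, period (2,1,7,2,7,1,2,40); ℓ=8 even so k=7
k=0  a_k=20  p_k/q_k = 20/1
k=1  a_k=2  p_k/q_k = 41/2
k=2  a_k=1  p_k/q_k = 61/3
k=3  a_k=7  p_k/q_k = 468/23
k=4  a_k=2  p_k/q_k = 997/49
k=5  a_k=7  p_k/q_k = 7447/366
k=6  a_k=1  p_k/q_k = 8444/415
k=7  a_k=2  p_k/q_k = 24335/1196
(x₁, y₁) = (24335, 1196);  24335² − 414·1196² = 1 ✓
n=2: (24335,1196)∘(24335,1196) = (24335·24335+414·1196·1196, 24335·1196+1196·24335) = (1184384449,58209320)

24335 1196
1184384449 58209320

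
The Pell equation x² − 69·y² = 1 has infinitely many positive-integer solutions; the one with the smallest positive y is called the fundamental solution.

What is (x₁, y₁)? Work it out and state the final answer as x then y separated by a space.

7775 936

√69 = [8; 3,3,1,4,1,3,3,16, …], period ℓ=8 (even) → k=7
step 0: (8, 1)  from 8·(1,0) + (0,1)
step 1: (25, 3)  from 3·(8,1) + (1,0)
…
step 6: (2384, 287)  from 3·(623,75) + (515,62)
step 7: (7775, 936)  from 3·(2384,287) + (623,75)
(x₁, y₁) = (7775, 936);  7775² − 69·936² = 1 ✓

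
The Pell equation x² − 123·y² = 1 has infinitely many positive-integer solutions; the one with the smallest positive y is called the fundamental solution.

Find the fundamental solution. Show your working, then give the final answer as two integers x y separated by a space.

[11; 11,22] for √123; ℓ=2 ⇒ convergent index 1
i=0: a=11 ⇒ p=11, q=1
i=1: a=11 ⇒ p=122, q=11
→ (122, 11).  Check: 122²=14884, 123·11²=14883, difference 1.

122 11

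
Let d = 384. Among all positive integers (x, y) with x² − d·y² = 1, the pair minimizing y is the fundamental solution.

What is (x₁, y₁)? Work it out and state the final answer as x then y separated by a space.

4801 245

d=384: √d = [19; 1,1,2,9,2,1,1,38] (ℓ=8, even), read p_7/q_7
k=0  a_k=19  p_k/q_k = 19/1
k=1  a_k=1  p_k/q_k = 20/1
k=2  a_k=1  p_k/q_k = 39/2
k=3  a_k=2  p_k/q_k = 98/5
k=4  a_k=9  p_k/q_k = 921/47
k=5  a_k=2  p_k/q_k = 1940/99
k=6  a_k=1  p_k/q_k = 2861/146
k=7  a_k=1  p_k/q_k = 4801/245
fundamental: x₁=4801, y₁=245  (since 23049601 − 384·60025 = 1)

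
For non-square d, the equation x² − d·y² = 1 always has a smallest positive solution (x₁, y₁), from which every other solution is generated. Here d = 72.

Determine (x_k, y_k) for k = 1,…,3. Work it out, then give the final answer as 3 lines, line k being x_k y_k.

17 2
577 68
19601 2310

[8; 2,16] for √72; ℓ=2 ⇒ convergent index 1
k=0  a_k=8  p_k/q_k = 8/1
k=1  a_k=2  p_k/q_k = 17/2
→ (17, 2).  Check: 17²=289, 72·2²=288, difference 1.
n=2: (17,2)∘(17,2) = (17·17+72·2·2, 17·2+2·17) = (577,68)
n=3: (577,68)∘(17,2) = (17·577+72·2·68, 17·68+2·577) = (19601,2310)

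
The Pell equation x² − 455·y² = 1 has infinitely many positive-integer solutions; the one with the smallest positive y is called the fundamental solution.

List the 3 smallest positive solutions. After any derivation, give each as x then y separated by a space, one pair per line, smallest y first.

64 3
8191 384
1048384 49149

√455 → a₀=21, period (3,42); ℓ=2 even so k=1
step 0: (21, 1)  from 21·(1,0) + (0,1)
step 1: (64, 3)  from 3·(21,1) + (1,0)
→ (64, 3).  Check: 64²=4096, 455·3²=4095, difference 1.
k=2:  x_2 = 64·64+455·3·3 = 8191,  y_2 = 64·3+3·64 = 384
k=3:  x_3 = 64·8191+455·3·384 = 1048384,  y_3 = 64·384+3·8191 = 49149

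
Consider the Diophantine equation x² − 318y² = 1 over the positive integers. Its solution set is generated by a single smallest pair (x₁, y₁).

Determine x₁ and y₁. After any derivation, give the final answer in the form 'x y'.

107 6

√318 → a₀=17, period (1,4,1,34); ℓ=4 even so k=3
step 0: (17, 1)  from 17·(1,0) + (0,1)
step 1: (18, 1)  from 1·(17,1) + (1,0)
step 2: (89, 5)  from 4·(18,1) + (17,1)
step 3: (107, 6)  from 1·(89,5) + (18,1)
fundamental: x₁=107, y₁=6  (since 11449 − 318·36 = 1)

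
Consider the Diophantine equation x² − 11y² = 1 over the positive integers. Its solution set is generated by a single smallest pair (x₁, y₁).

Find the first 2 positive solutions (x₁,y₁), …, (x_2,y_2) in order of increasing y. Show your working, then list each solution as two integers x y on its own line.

√11 = [3; 3,6, …], period ℓ=2 (even) → k=1
i=0: a=3 ⇒ p=3, q=1
i=1: a=3 ⇒ p=10, q=3
fundamental: x₁=10, y₁=3  (since 100 − 11·9 = 1)
(10+3√11)^2 = 199 + 60√11

10 3
199 60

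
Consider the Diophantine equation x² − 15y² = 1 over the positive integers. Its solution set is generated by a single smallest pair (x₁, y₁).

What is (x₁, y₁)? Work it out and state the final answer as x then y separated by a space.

4 1

√15 = [3; 1,6, …], period ℓ=2 (even) → k=1
k=0  a_k=3  p_k/q_k = 3/1
k=1  a_k=1  p_k/q_k = 4/1
fundamental: x₁=4, y₁=1  (since 16 − 15·1 = 1)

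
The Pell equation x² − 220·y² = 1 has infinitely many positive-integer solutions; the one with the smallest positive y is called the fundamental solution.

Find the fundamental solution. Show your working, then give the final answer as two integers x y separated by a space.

89 6

[14; 1,4,1,28] for √220; ℓ=4 ⇒ convergent index 3
a_0=14:  p_0=14·1+0=14,  q_0=14·0+1=1
…
a_2=4:  p_2=4·15+14=74,  q_2=4·1+1=5
a_3=1:  p_3=1·74+15=89,  q_3=1·5+1=6
(x₁, y₁) = (89, 6);  89² − 220·6² = 1 ✓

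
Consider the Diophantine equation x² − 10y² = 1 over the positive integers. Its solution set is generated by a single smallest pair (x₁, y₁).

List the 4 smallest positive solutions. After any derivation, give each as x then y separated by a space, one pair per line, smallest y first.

√10 → a₀=3, period (6); ℓ=1 odd so k=1
step 0: (3, 1)  from 3·(1,0) + (0,1)
step 1: (19, 6)  from 6·(3,1) + (1,0)
fundamental: x₁=19, y₁=6  (since 361 − 10·36 = 1)
(19+6√10)^2 = 721 + 228√10
(19+6√10)^3 = 27379 + 8658√10
(19+6√10)^4 = 1039681 + 328776√10

19 6
721 228
27379 8658
1039681 328776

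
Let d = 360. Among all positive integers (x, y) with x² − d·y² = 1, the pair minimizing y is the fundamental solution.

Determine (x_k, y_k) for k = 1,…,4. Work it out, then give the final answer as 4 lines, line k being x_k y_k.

[18; 1,36] for √360; ℓ=2 ⇒ convergent index 1
k=0  a_k=18  p_k/q_k = 18/1
k=1  a_k=1  p_k/q_k = 19/1
(x₁, y₁) = (19, 1);  19² − 360·1² = 1 ✓
(x_2, y_2) = (19·19 + 360·1·1, 19·1 + 1·19) = (721, 38)
(x_3, y_3) = (19·721 + 360·1·38, 19·38 + 1·721) = (27379, 1443)
(x_4, y_4) = (19·27379 + 360·1·1443, 19·1443 + 1·27379) = (1039681, 54796)

19 1
721 38
27379 1443
1039681 54796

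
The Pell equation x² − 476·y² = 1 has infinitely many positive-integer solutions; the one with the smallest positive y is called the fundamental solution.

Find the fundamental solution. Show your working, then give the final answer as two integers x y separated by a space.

√476 = [21; 1,4,2,10,2,4,1,42, …], period ℓ=8 (even) → k=7
i=0: a=21 ⇒ p=21, q=1
i=1: a=1 ⇒ p=22, q=1
i=2: a=4 ⇒ p=109, q=5
…
i=4: a=10 ⇒ p=2509, q=115
i=5: a=2 ⇒ p=5258, q=241
i=6: a=4 ⇒ p=23541, q=1079
i=7: a=1 ⇒ p=28799, q=1320
(x₁, y₁) = (28799, 1320);  28799² − 476·1320² = 1 ✓

28799 1320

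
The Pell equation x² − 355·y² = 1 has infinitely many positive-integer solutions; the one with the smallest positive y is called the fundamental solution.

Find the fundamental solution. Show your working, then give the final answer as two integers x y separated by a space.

√355 → a₀=18, period (1,5,3,3,1,6,1,3,3,5,1,36); ℓ=12 even so k=11
step 0: (18, 1)  from 18·(1,0) + (0,1)
step 1: (19, 1)  from 1·(18,1) + (1,0)
step 2: (113, 6)  from 5·(19,1) + (18,1)
…
step 6: (10457, 555)  from 6·(1545,82) + (1187,63)
step 7: (12002, 637)  from 1·(10457,555) + (1545,82)
step 8: (46463, 2466)  from 3·(12002,637) + (10457,555)
step 9: (151391, 8035)  from 3·(46463,2466) + (12002,637)
step 10: (803418, 42641)  from 5·(151391,8035) + (46463,2466)
step 11: (954809, 50676)  from 1·(803418,42641) + (151391,8035)
→ (954809, 50676).  Check: 954809²=911660226481, 355·50676²=911660226480, difference 1.

954809 50676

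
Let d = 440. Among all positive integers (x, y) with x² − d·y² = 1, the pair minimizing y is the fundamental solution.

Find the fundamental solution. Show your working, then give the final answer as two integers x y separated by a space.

21 1

√440 → a₀=20, period (1,40); ℓ=2 even so k=1
k=0  a_k=20  p_k/q_k = 20/1
k=1  a_k=1  p_k/q_k = 21/1
→ (21, 1).  Check: 21²=441, 440·1²=440, difference 1.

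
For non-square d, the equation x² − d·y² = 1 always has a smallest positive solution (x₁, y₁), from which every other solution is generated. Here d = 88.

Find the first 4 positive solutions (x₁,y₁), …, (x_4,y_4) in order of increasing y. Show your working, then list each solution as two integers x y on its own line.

√88 = [9; 2,1,1,1,2,18, …], period ℓ=6 (even) → k=5
step 0: (9, 1)  from 9·(1,0) + (0,1)
step 1: (19, 2)  from 2·(9,1) + (1,0)
step 2: (28, 3)  from 1·(19,2) + (9,1)
…
step 4: (75, 8)  from 1·(47,5) + (28,3)
step 5: (197, 21)  from 2·(75,8) + (47,5)
(x₁, y₁) = (197, 21);  197² − 88·21² = 1 ✓
(x_2, y_2) = (197·197 + 88·21·21, 197·21 + 21·197) = (77617, 8274)
(x_3, y_3) = (197·77617 + 88·21·8274, 197·8274 + 21·77617) = (30580901, 3259935)
(x_4, y_4) = (197·30580901 + 88·21·3259935, 197·3259935 + 21·30580901) = (12048797377, 1284406116)

197 21
77617 8274
30580901 3259935
12048797377 1284406116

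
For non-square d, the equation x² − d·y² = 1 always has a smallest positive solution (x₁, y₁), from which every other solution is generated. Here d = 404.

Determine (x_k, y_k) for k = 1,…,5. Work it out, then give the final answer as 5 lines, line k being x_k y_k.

d=404: √d = [20; 10,40] (ℓ=2, even), read p_1/q_1
step 0: (20, 1)  from 20·(1,0) + (0,1)
step 1: (201, 10)  from 10·(20,1) + (1,0)
→ (201, 10).  Check: 201²=40401, 404·10²=40400, difference 1.
k=2:  x_2 = 201·201+404·10·10 = 80801,  y_2 = 201·10+10·201 = 4020
k=3:  x_3 = 201·80801+404·10·4020 = 32481801,  y_3 = 201·4020+10·80801 = 1616030
k=4:  x_4 = 201·32481801+404·10·1616030 = 13057603201,  y_4 = 201·1616030+10·32481801 = 649640040
k=5:  x_5 = 201·13057603201+404·10·649640040 = 5249124005001,  y_5 = 201·649640040+10·13057603201 = 261153680050

201 10
80801 4020
32481801 1616030
13057603201 649640040
5249124005001 261153680050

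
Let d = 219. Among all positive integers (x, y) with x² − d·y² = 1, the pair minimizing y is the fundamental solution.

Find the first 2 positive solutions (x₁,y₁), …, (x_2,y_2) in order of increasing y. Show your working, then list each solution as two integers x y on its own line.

74 5
10951 740

√219 → a₀=14, period (1,3,1,28); ℓ=4 even so k=3
a_0=14:  p_0=14·1+0=14,  q_0=14·0+1=1
a_1=1:  p_1=1·14+1=15,  q_1=1·1+0=1
a_2=3:  p_2=3·15+14=59,  q_2=3·1+1=4
a_3=1:  p_3=1·59+15=74,  q_3=1·4+1=5
(x₁, y₁) = (74, 5);  74² − 219·5² = 1 ✓
n=2: (74,5)∘(74,5) = (74·74+219·5·5, 74·5+5·74) = (10951,740)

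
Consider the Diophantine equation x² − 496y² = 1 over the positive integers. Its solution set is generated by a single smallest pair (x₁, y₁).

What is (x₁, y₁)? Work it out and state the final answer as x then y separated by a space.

√496 → a₀=22, period (3,1,2,4,1,…,1,3,44); ℓ=16 even so k=15
i=0: a=22 ⇒ p=22, q=1
i=1: a=3 ⇒ p=67, q=3
…
i=4: a=4 ⇒ p=1069, q=48
i=5: a=1 ⇒ p=1314, q=59
i=6: a=1 ⇒ p=2383, q=107
…
i=8: a=2 ⇒ p=14543, q=653
i=9: a=2 ⇒ p=35166, q=1579
i=10: a=1 ⇒ p=49709, q=2232
i=11: a=1 ⇒ p=84875, q=3811
i=12: a=4 ⇒ p=389209, q=17476
i=13: a=2 ⇒ p=863293, q=38763
i=14: a=1 ⇒ p=1252502, q=56239
i=15: a=3 ⇒ p=4620799, q=207480
(x₁, y₁) = (4620799, 207480);  4620799² − 496·207480² = 1 ✓

4620799 207480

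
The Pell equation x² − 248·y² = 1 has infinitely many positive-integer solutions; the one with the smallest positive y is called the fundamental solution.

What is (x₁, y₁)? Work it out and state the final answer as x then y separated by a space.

√248 → a₀=15, period (1,2,1,30); ℓ=4 even so k=3
i=0: a=15 ⇒ p=15, q=1
i=1: a=1 ⇒ p=16, q=1
i=2: a=2 ⇒ p=47, q=3
i=3: a=1 ⇒ p=63, q=4
(x₁, y₁) = (63, 4);  63² − 248·4² = 1 ✓

63 4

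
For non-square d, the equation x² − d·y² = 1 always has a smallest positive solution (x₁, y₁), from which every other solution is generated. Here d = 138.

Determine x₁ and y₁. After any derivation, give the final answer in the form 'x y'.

47 4

[11; 1,2,1,22] for √138; ℓ=4 ⇒ convergent index 3
a_0=11:  p_0=11·1+0=11,  q_0=11·0+1=1
a_1=1:  p_1=1·11+1=12,  q_1=1·1+0=1
a_2=2:  p_2=2·12+11=35,  q_2=2·1+1=3
a_3=1:  p_3=1·35+12=47,  q_3=1·3+1=4
fundamental: x₁=47, y₁=4  (since 2209 − 138·16 = 1)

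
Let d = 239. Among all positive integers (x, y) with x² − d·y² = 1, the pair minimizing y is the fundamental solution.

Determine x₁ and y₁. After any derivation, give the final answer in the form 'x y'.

6195120 400729

[15; 2,5,1,2,4,15,4,2,1,5,2,30] for √239; ℓ=12 ⇒ convergent index 11
step 0: (15, 1)  from 15·(1,0) + (0,1)
step 1: (31, 2)  from 2·(15,1) + (1,0)
…
step 3: (201, 13)  from 1·(170,11) + (31,2)
step 4: (572, 37)  from 2·(201,13) + (170,11)
step 5: (2489, 161)  from 4·(572,37) + (201,13)
step 6: (37907, 2452)  from 15·(2489,161) + (572,37)
step 7: (154117, 9969)  from 4·(37907,2452) + (2489,161)
…
step 9: (500258, 32359)  from 1·(346141,22390) + (154117,9969)
step 10: (2847431, 184185)  from 5·(500258,32359) + (346141,22390)
step 11: (6195120, 400729)  from 2·(2847431,184185) + (500258,32359)
fundamental: x₁=6195120, y₁=400729  (since 38379511814400 − 239·160583731441 = 1)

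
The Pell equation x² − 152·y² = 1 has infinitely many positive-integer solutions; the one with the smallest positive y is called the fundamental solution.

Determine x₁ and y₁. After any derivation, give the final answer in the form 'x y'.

[12; 3,24] for √152; ℓ=2 ⇒ convergent index 1
k=0  a_k=12  p_k/q_k = 12/1
k=1  a_k=3  p_k/q_k = 37/3
→ (37, 3).  Check: 37²=1369, 152·3²=1368, difference 1.

37 3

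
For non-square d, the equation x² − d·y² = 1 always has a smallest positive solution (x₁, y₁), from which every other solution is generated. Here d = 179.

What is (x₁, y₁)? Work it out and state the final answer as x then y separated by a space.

4190210 313191

d=179: √d = [13; 2,1,1,1,3,…,1,2,26] (ℓ=14, even), read p_13/q_13
step 0: (13, 1)  from 13·(1,0) + (0,1)
…
step 2: (40, 3)  from 1·(27,2) + (13,1)
step 3: (67, 5)  from 1·(40,3) + (27,2)
…
step 5: (388, 29)  from 3·(107,8) + (67,5)
…
step 7: (26999, 2018)  from 13·(2047,153) + (388,29)
step 8: (137042, 10243)  from 5·(26999,2018) + (2047,153)
…
step 11: (1013292, 75737)  from 1·(575167,42990) + (438125,32747)
step 12: (1588459, 118727)  from 1·(1013292,75737) + (575167,42990)
step 13: (4190210, 313191)  from 2·(1588459,118727) + (1013292,75737)
(x₁, y₁) = (4190210, 313191);  4190210² − 179·313191² = 1 ✓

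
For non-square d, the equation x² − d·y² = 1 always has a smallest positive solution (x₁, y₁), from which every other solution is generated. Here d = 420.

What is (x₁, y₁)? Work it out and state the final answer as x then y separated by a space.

d=420: √d = [20; 2,40] (ℓ=2, even), read p_1/q_1
k=0  a_k=20  p_k/q_k = 20/1
k=1  a_k=2  p_k/q_k = 41/2
(x₁, y₁) = (41, 2);  41² − 420·2² = 1 ✓

41 2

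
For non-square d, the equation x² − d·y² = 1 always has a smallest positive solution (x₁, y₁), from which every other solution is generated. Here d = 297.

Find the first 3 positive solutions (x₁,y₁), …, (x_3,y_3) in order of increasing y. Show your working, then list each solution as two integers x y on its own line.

48599 2820
4723725601 274098360
459136680917399 26641812392460

d=297: √d = [17; 4,3,1,1,2,1,1,3,4,34] (ℓ=10, even), read p_9/q_9
k=0  a_k=17  p_k/q_k = 17/1
…
k=2  a_k=3  p_k/q_k = 224/13
…
k=4  a_k=1  p_k/q_k = 517/30
k=5  a_k=2  p_k/q_k = 1327/77
k=6  a_k=1  p_k/q_k = 1844/107
k=7  a_k=1  p_k/q_k = 3171/184
k=8  a_k=3  p_k/q_k = 11357/659
k=9  a_k=4  p_k/q_k = 48599/2820
fundamental: x₁=48599, y₁=2820  (since 2361862801 − 297·7952400 = 1)
n=2: (48599,2820)∘(48599,2820) = (48599·48599+297·2820·2820, 48599·2820+2820·48599) = (4723725601,274098360)
n=3: (4723725601,274098360)∘(48599,2820) = (48599·4723725601+297·2820·274098360, 48599·274098360+2820·4723725601) = (459136680917399,26641812392460)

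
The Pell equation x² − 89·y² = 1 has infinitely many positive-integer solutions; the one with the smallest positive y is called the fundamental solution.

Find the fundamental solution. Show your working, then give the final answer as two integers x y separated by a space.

[9; 2,3,3,2,18] for √89; ℓ=5 ⇒ convergent index 9
i=0: a=9 ⇒ p=9, q=1
…
i=5: a=18 ⇒ p=9217, q=977
i=6: a=2 ⇒ p=18934, q=2007
…
i=8: a=3 ⇒ p=216991, q=23001
i=9: a=2 ⇒ p=500001, q=53000
fundamental: x₁=500001, y₁=53000  (since 250001000001 − 89·2809000000 = 1)

500001 53000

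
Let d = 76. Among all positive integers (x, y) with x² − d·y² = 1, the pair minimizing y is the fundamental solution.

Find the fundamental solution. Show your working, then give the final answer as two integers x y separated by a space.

57799 6630

√76 → a₀=8, period (1,2,1,1,5,4,5,1,1,2,1,16); ℓ=12 even so k=11
a_0=8:  p_0=8·1+0=8,  q_0=8·0+1=1
a_1=1:  p_1=1·8+1=9,  q_1=1·1+0=1
a_2=2:  p_2=2·9+8=26,  q_2=2·1+1=3
a_3=1:  p_3=1·26+9=35,  q_3=1·3+1=4
a_4=1:  p_4=1·35+26=61,  q_4=1·4+3=7
…
a_6=4:  p_6=4·340+61=1421,  q_6=4·39+7=163
…
a_8=1:  p_8=1·7445+1421=8866,  q_8=1·854+163=1017
a_9=1:  p_9=1·8866+7445=16311,  q_9=1·1017+854=1871
a_10=2:  p_10=2·16311+8866=41488,  q_10=2·1871+1017=4759
a_11=1:  p_11=1·41488+16311=57799,  q_11=1·4759+1871=6630
fundamental: x₁=57799, y₁=6630  (since 3340724401 − 76·43956900 = 1)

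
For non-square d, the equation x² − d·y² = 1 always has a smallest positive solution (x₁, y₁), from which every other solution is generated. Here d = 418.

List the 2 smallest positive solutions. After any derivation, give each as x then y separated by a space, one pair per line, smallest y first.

d=418: √d = [20; 2,4,20,4,2,40] (ℓ=6, even), read p_5/q_5
k=0  a_k=20  p_k/q_k = 20/1
k=1  a_k=2  p_k/q_k = 41/2
k=2  a_k=4  p_k/q_k = 184/9
k=3  a_k=20  p_k/q_k = 3721/182
k=4  a_k=4  p_k/q_k = 15068/737
k=5  a_k=2  p_k/q_k = 33857/1656
fundamental: x₁=33857, y₁=1656  (since 1146296449 − 418·2742336 = 1)
(x_2, y_2) = (33857·33857 + 418·1656·1656, 33857·1656 + 1656·33857) = (2292592897, 112134384)

33857 1656
2292592897 112134384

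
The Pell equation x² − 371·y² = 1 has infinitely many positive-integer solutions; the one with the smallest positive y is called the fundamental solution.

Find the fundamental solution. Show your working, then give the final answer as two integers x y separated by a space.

d=371: √d = [19; 3,1,4,1,3,38] (ℓ=6, even), read p_5/q_5
step 0: (19, 1)  from 19·(1,0) + (0,1)
…
step 2: (77, 4)  from 1·(58,3) + (19,1)
…
step 4: (443, 23)  from 1·(366,19) + (77,4)
step 5: (1695, 88)  from 3·(443,23) + (366,19)
→ (1695, 88).  Check: 1695²=2873025, 371·88²=2873024, difference 1.

1695 88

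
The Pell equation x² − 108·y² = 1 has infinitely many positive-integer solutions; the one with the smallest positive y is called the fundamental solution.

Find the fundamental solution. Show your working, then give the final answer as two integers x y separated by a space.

d=108: √d = [10; 2,1,1,4,1,1,2,20] (ℓ=8, even), read p_7/q_7
step 0: (10, 1)  from 10·(1,0) + (0,1)
…
step 2: (31, 3)  from 1·(21,2) + (10,1)
…
step 4: (239, 23)  from 4·(52,5) + (31,3)
step 5: (291, 28)  from 1·(239,23) + (52,5)
step 6: (530, 51)  from 1·(291,28) + (239,23)
step 7: (1351, 130)  from 2·(530,51) + (291,28)
fundamental: x₁=1351, y₁=130  (since 1825201 − 108·16900 = 1)

1351 130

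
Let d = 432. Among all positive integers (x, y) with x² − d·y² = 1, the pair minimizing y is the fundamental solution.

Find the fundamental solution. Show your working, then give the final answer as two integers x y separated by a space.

1351 65

[20; 1,3,1,1,1,3,1,40] for √432; ℓ=8 ⇒ convergent index 7
i=0: a=20 ⇒ p=20, q=1
…
i=5: a=1 ⇒ p=291, q=14
i=6: a=3 ⇒ p=1060, q=51
i=7: a=1 ⇒ p=1351, q=65
fundamental: x₁=1351, y₁=65  (since 1825201 − 432·4225 = 1)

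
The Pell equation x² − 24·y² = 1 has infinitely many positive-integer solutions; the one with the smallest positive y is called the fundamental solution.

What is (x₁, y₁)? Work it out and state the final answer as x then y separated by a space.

5 1

d=24: √d = [4; 1,8] (ℓ=2, even), read p_1/q_1
k=0  a_k=4  p_k/q_k = 4/1
k=1  a_k=1  p_k/q_k = 5/1
(x₁, y₁) = (5, 1);  5² − 24·1² = 1 ✓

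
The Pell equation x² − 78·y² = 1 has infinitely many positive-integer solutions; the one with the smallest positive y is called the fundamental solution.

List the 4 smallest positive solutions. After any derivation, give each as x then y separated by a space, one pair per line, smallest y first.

53 6
5617 636
595349 67410
63101377 7144824

[8; 1,4,1,16] for √78; ℓ=4 ⇒ convergent index 3
k=0  a_k=8  p_k/q_k = 8/1
k=1  a_k=1  p_k/q_k = 9/1
k=2  a_k=4  p_k/q_k = 44/5
k=3  a_k=1  p_k/q_k = 53/6
→ (53, 6).  Check: 53²=2809, 78·6²=2808, difference 1.
(x_2, y_2) = (53·53 + 78·6·6, 53·6 + 6·53) = (5617, 636)
(x_3, y_3) = (53·5617 + 78·6·636, 53·636 + 6·5617) = (595349, 67410)
(x_4, y_4) = (53·595349 + 78·6·67410, 53·67410 + 6·595349) = (63101377, 7144824)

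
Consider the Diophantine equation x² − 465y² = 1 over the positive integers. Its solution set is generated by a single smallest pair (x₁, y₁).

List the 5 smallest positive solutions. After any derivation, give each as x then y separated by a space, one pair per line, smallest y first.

15871 736
503777281 23362112
15990898437631 741560158368
507583097703505921 23538602523554944
16111702671313786506751 747162320561120874080

d=465: √d = [21; 1,1,3,2,2,2,3,1,1,42] (ℓ=10, even), read p_9/q_9
k=0  a_k=21  p_k/q_k = 21/1
k=1  a_k=1  p_k/q_k = 22/1
…
k=3  a_k=3  p_k/q_k = 151/7
k=4  a_k=2  p_k/q_k = 345/16
…
k=7  a_k=3  p_k/q_k = 6922/321
k=8  a_k=1  p_k/q_k = 8949/415
k=9  a_k=1  p_k/q_k = 15871/736
fundamental: x₁=15871, y₁=736  (since 251888641 − 465·541696 = 1)
(x_2, y_2) = (15871·15871 + 465·736·736, 15871·736 + 736·15871) = (503777281, 23362112)
(x_3, y_3) = (15871·503777281 + 465·736·23362112, 15871·23362112 + 736·503777281) = (15990898437631, 741560158368)
(x_4, y_4) = (15871·15990898437631 + 465·736·741560158368, 15871·741560158368 + 736·15990898437631) = (507583097703505921, 23538602523554944)
(x_5, y_5) = (15871·507583097703505921 + 465·736·23538602523554944, 15871·23538602523554944 + 736·507583097703505921) = (16111702671313786506751, 747162320561120874080)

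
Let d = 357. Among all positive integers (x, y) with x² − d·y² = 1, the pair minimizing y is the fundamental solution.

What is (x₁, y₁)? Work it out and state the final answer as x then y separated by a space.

3401 180

d=357: √d = [18; 1,8,2,8,1,36] (ℓ=6, even), read p_5/q_5
step 0: (18, 1)  from 18·(1,0) + (0,1)
…
step 2: (170, 9)  from 8·(19,1) + (18,1)
step 3: (359, 19)  from 2·(170,9) + (19,1)
step 4: (3042, 161)  from 8·(359,19) + (170,9)
step 5: (3401, 180)  from 1·(3042,161) + (359,19)
(x₁, y₁) = (3401, 180);  3401² − 357·180² = 1 ✓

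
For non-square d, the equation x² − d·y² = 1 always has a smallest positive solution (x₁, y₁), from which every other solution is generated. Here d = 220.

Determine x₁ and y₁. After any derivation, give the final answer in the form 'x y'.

89 6

√220 = [14; 1,4,1,28, …], period ℓ=4 (even) → k=3
a_0=14:  p_0=14·1+0=14,  q_0=14·0+1=1
a_1=1:  p_1=1·14+1=15,  q_1=1·1+0=1
a_2=4:  p_2=4·15+14=74,  q_2=4·1+1=5
a_3=1:  p_3=1·74+15=89,  q_3=1·5+1=6
fundamental: x₁=89, y₁=6  (since 7921 − 220·36 = 1)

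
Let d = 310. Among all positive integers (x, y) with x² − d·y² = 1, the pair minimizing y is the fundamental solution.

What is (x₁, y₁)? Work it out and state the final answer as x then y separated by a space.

[17; 1,1,1,1,5,…,1,1,34] for √310; ℓ=16 ⇒ convergent index 15
step 0: (17, 1)  from 17·(1,0) + (0,1)
…
step 3: (53, 3)  from 1·(35,2) + (18,1)
step 4: (88, 5)  from 1·(53,3) + (35,2)
step 5: (493, 28)  from 5·(88,5) + (53,3)
…
step 9: (7747, 440)  from 1·(5687,323) + (2060,117)
step 10: (28928, 1643)  from 3·(7747,440) + (5687,323)
…
step 12: (181315, 10298)  from 1·(152387,8655) + (28928,1643)
…
step 14: (515017, 29251)  from 1·(333702,18953) + (181315,10298)
step 15: (848719, 48204)  from 1·(515017,29251) + (333702,18953)
→ (848719, 48204).  Check: 848719²=720323940961, 310·48204²=720323940960, difference 1.

848719 48204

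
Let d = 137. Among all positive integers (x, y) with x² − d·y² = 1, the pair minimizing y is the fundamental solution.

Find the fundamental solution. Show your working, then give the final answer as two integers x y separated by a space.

√137 → a₀=11, period (1,2,2,1,1,2,2,1,22); ℓ=9 odd so k=17
i=0: a=11 ⇒ p=11, q=1
i=1: a=1 ⇒ p=12, q=1
i=2: a=2 ⇒ p=35, q=3
i=3: a=2 ⇒ p=82, q=7
…
i=6: a=2 ⇒ p=515, q=44
i=7: a=2 ⇒ p=1229, q=105
…
i=9: a=22 ⇒ p=39597, q=3383
…
i=11: a=2 ⇒ p=122279, q=10447
i=12: a=2 ⇒ p=285899, q=24426
i=13: a=1 ⇒ p=408178, q=34873
i=14: a=1 ⇒ p=694077, q=59299
i=15: a=2 ⇒ p=1796332, q=153471
i=16: a=2 ⇒ p=4286741, q=366241
i=17: a=1 ⇒ p=6083073, q=519712
→ (6083073, 519712).  Check: 6083073²=37003777123329, 137·519712²=37003777123328, difference 1.

6083073 519712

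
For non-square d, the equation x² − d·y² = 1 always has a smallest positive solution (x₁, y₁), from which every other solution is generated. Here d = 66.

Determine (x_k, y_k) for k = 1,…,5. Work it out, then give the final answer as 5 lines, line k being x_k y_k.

65 8
8449 1040
1098305 135192
142771201 17573920
18559157825 2284474408

√66 = [8; 8,16, …], period ℓ=2 (even) → k=1
step 0: (8, 1)  from 8·(1,0) + (0,1)
step 1: (65, 8)  from 8·(8,1) + (1,0)
(x₁, y₁) = (65, 8);  65² − 66·8² = 1 ✓
k=2:  x_2 = 65·65+66·8·8 = 8449,  y_2 = 65·8+8·65 = 1040
k=3:  x_3 = 65·8449+66·8·1040 = 1098305,  y_3 = 65·1040+8·8449 = 135192
k=4:  x_4 = 65·1098305+66·8·135192 = 142771201,  y_4 = 65·135192+8·1098305 = 17573920
k=5:  x_5 = 65·142771201+66·8·17573920 = 18559157825,  y_5 = 65·17573920+8·142771201 = 2284474408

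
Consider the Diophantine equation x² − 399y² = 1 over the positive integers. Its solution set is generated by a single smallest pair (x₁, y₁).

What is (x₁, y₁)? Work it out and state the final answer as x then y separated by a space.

√399 → a₀=19, period (1,38); ℓ=2 even so k=1
k=0  a_k=19  p_k/q_k = 19/1
k=1  a_k=1  p_k/q_k = 20/1
(x₁, y₁) = (20, 1);  20² − 399·1² = 1 ✓

20 1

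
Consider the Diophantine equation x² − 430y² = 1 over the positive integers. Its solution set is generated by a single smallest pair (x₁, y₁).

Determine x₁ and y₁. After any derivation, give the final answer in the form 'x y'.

2862251 138030

d=430: √d = [20; 1,2,1,3,1,…,2,1,40] (ℓ=14, even), read p_13/q_13
k=0  a_k=20  p_k/q_k = 20/1
k=1  a_k=1  p_k/q_k = 21/1
…
k=3  a_k=1  p_k/q_k = 83/4
k=4  a_k=3  p_k/q_k = 311/15
…
k=7  a_k=8  p_k/q_k = 21794/1051
k=8  a_k=6  p_k/q_k = 133439/6435
…
k=10  a_k=3  p_k/q_k = 599138/28893
…
k=12  a_k=2  p_k/q_k = 2107880/101651
k=13  a_k=1  p_k/q_k = 2862251/138030
→ (2862251, 138030).  Check: 2862251²=8192480787001, 430·138030²=8192480787000, difference 1.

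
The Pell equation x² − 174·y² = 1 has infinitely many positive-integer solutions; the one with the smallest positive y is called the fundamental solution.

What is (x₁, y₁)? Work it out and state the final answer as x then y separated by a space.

1451 110

√174 = [13; 5,4,5,26, …], period ℓ=4 (even) → k=3
i=0: a=13 ⇒ p=13, q=1
…
i=2: a=4 ⇒ p=277, q=21
i=3: a=5 ⇒ p=1451, q=110
fundamental: x₁=1451, y₁=110  (since 2105401 − 174·12100 = 1)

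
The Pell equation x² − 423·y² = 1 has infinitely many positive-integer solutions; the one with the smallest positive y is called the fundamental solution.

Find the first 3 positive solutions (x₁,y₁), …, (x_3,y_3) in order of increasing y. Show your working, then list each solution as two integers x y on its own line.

d=423: √d = [20; 1,1,3,4,3,1,1,40] (ℓ=8, even), read p_7/q_7
k=0  a_k=20  p_k/q_k = 20/1
k=1  a_k=1  p_k/q_k = 21/1
…
k=3  a_k=3  p_k/q_k = 144/7
k=4  a_k=4  p_k/q_k = 617/30
…
k=6  a_k=1  p_k/q_k = 2612/127
k=7  a_k=1  p_k/q_k = 4607/224
fundamental: x₁=4607, y₁=224  (since 21224449 − 423·50176 = 1)
(4607+224√423)^2 = 42448897 + 2063936√423
(4607+224√423)^3 = 391124132351 + 19017106080√423

4607 224
42448897 2063936
391124132351 19017106080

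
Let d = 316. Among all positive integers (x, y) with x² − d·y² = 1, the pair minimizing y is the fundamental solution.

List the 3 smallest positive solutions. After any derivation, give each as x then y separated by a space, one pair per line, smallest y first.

√316 = [17; 1,3,2,8,2,3,1,34, …], period ℓ=8 (even) → k=7
a_0=17:  p_0=17·1+0=17,  q_0=17·0+1=1
…
a_2=3:  p_2=3·18+17=71,  q_2=3·1+1=4
…
a_5=2:  p_5=2·1351+160=2862,  q_5=2·76+9=161
a_6=3:  p_6=3·2862+1351=9937,  q_6=3·161+76=559
a_7=1:  p_7=1·9937+2862=12799,  q_7=1·559+161=720
→ (12799, 720).  Check: 12799²=163814401, 316·720²=163814400, difference 1.
(12799+720√316)^2 = 327628801 + 18430560√316
(12799+720√316)^3 = 8386642035199 + 471785474160√316

12799 720
327628801 18430560
8386642035199 471785474160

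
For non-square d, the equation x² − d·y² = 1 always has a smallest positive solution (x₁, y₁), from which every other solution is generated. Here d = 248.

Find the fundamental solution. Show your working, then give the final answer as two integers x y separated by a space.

63 4

[15; 1,2,1,30] for √248; ℓ=4 ⇒ convergent index 3
i=0: a=15 ⇒ p=15, q=1
…
i=2: a=2 ⇒ p=47, q=3
i=3: a=1 ⇒ p=63, q=4
(x₁, y₁) = (63, 4);  63² − 248·4² = 1 ✓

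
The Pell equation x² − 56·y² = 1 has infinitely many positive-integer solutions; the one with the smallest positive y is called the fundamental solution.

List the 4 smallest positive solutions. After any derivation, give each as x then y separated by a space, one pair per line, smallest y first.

√56 → a₀=7, period (2,14); ℓ=2 even so k=1
step 0: (7, 1)  from 7·(1,0) + (0,1)
step 1: (15, 2)  from 2·(7,1) + (1,0)
(x₁, y₁) = (15, 2);  15² − 56·2² = 1 ✓
(15+2√56)^2 = 449 + 60√56
(15+2√56)^3 = 13455 + 1798√56
(15+2√56)^4 = 403201 + 53880√56

15 2
449 60
13455 1798
403201 53880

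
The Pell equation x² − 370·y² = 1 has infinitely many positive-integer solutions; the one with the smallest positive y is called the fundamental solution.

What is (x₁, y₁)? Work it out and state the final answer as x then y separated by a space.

√370 → a₀=19, period (4,4,38); ℓ=3 odd so k=5
a_0=19:  p_0=19·1+0=19,  q_0=19·0+1=1
a_1=4:  p_1=4·19+1=77,  q_1=4·1+0=4
a_2=4:  p_2=4·77+19=327,  q_2=4·4+1=17
a_3=38:  p_3=38·327+77=12503,  q_3=38·17+4=650
a_4=4:  p_4=4·12503+327=50339,  q_4=4·650+17=2617
a_5=4:  p_5=4·50339+12503=213859,  q_5=4·2617+650=11118
(x₁, y₁) = (213859, 11118);  213859² − 370·11118² = 1 ✓

213859 11118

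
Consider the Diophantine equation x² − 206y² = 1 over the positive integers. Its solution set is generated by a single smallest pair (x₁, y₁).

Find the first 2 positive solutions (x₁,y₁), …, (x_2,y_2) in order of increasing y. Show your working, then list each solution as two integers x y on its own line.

d=206: √d = [14; 2,1,5,14,5,1,2,28] (ℓ=8, even), read p_7/q_7
i=0: a=14 ⇒ p=14, q=1
…
i=2: a=1 ⇒ p=43, q=3
i=3: a=5 ⇒ p=244, q=17
…
i=5: a=5 ⇒ p=17539, q=1222
i=6: a=1 ⇒ p=20998, q=1463
i=7: a=2 ⇒ p=59535, q=4148
→ (59535, 4148).  Check: 59535²=3544416225, 206·4148²=3544416224, difference 1.
(59535+4148√206)^2 = 7088832449 + 493902360√206

59535 4148
7088832449 493902360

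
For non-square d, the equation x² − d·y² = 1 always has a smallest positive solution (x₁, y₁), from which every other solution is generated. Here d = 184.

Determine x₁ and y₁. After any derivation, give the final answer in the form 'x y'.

√184 → a₀=13, period (1,1,3,2,1,2,1,2,3,1,1,26); ℓ=12 even so k=11
a_0=13:  p_0=13·1+0=13,  q_0=13·0+1=1
a_1=1:  p_1=1·13+1=14,  q_1=1·1+0=1
a_2=1:  p_2=1·14+13=27,  q_2=1·1+1=2
a_3=3:  p_3=3·27+14=95,  q_3=3·2+1=7
a_4=2:  p_4=2·95+27=217,  q_4=2·7+2=16
a_5=1:  p_5=1·217+95=312,  q_5=1·16+7=23
a_6=2:  p_6=2·312+217=841,  q_6=2·23+16=62
a_7=1:  p_7=1·841+312=1153,  q_7=1·62+23=85
…
a_9=3:  p_9=3·3147+1153=10594,  q_9=3·232+85=781
a_10=1:  p_10=1·10594+3147=13741,  q_10=1·781+232=1013
a_11=1:  p_11=1·13741+10594=24335,  q_11=1·1013+781=1794
fundamental: x₁=24335, y₁=1794  (since 592192225 − 184·3218436 = 1)

24335 1794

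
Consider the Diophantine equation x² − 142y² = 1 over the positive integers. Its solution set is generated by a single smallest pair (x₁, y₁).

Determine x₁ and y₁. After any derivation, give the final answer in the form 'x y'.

143 12

√142 → a₀=11, period (1,10,1,22); ℓ=4 even so k=3
i=0: a=11 ⇒ p=11, q=1
…
i=2: a=10 ⇒ p=131, q=11
i=3: a=1 ⇒ p=143, q=12
fundamental: x₁=143, y₁=12  (since 20449 − 142·144 = 1)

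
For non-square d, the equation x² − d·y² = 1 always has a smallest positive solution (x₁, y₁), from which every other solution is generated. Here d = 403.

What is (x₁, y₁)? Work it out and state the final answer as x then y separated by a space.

√403 = [20; 13,2,1,3,1,3,1,2,13,40, …], period ℓ=10 (even) → k=9
k=0  a_k=20  p_k/q_k = 20/1
…
k=6  a_k=3  p_k/q_k = 14213/708
k=7  a_k=1  p_k/q_k = 17967/895
k=8  a_k=2  p_k/q_k = 50147/2498
k=9  a_k=13  p_k/q_k = 669878/33369
→ (669878, 33369).  Check: 669878²=448736534884, 403·33369²=448736534883, difference 1.

669878 33369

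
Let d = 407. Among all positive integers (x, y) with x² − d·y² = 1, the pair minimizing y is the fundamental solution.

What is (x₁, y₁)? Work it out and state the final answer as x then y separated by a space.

2663 132

√407 = [20; 5,1,2,1,5,40, …], period ℓ=6 (even) → k=5
step 0: (20, 1)  from 20·(1,0) + (0,1)
step 1: (101, 5)  from 5·(20,1) + (1,0)
…
step 3: (343, 17)  from 2·(121,6) + (101,5)
step 4: (464, 23)  from 1·(343,17) + (121,6)
step 5: (2663, 132)  from 5·(464,23) + (343,17)
fundamental: x₁=2663, y₁=132  (since 7091569 − 407·17424 = 1)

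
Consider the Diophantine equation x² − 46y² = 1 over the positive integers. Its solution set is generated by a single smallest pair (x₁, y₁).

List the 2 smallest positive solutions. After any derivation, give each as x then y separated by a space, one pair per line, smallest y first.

24335 3588
1184384449 174627960

[6; 1,3,1,1,2,6,2,1,1,3,1,12] for √46; ℓ=12 ⇒ convergent index 11
k=0  a_k=6  p_k/q_k = 6/1
k=1  a_k=1  p_k/q_k = 7/1
k=2  a_k=3  p_k/q_k = 27/4
…
k=5  a_k=2  p_k/q_k = 156/23
k=6  a_k=6  p_k/q_k = 997/147
k=7  a_k=2  p_k/q_k = 2150/317
k=8  a_k=1  p_k/q_k = 3147/464
k=9  a_k=1  p_k/q_k = 5297/781
k=10  a_k=3  p_k/q_k = 19038/2807
k=11  a_k=1  p_k/q_k = 24335/3588
(x₁, y₁) = (24335, 3588);  24335² − 46·3588² = 1 ✓
(x_2, y_2) = (24335·24335 + 46·3588·3588, 24335·3588 + 3588·24335) = (1184384449, 174627960)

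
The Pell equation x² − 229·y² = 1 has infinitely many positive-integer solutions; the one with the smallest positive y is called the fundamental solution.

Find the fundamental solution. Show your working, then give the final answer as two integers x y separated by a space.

d=229: √d = [15; 7,1,1,7,30] (ℓ=5, odd), read p_9/q_9
a_0=15:  p_0=15·1+0=15,  q_0=15·0+1=1
…
a_2=1:  p_2=1·106+15=121,  q_2=1·7+1=8
a_3=1:  p_3=1·121+106=227,  q_3=1·8+7=15
a_4=7:  p_4=7·227+121=1710,  q_4=7·15+8=113
a_5=30:  p_5=30·1710+227=51527,  q_5=30·113+15=3405
…
a_7=1:  p_7=1·362399+51527=413926,  q_7=1·23948+3405=27353
a_8=1:  p_8=1·413926+362399=776325,  q_8=1·27353+23948=51301
a_9=7:  p_9=7·776325+413926=5848201,  q_9=7·51301+27353=386460
(x₁, y₁) = (5848201, 386460);  5848201² − 229·386460² = 1 ✓

5848201 386460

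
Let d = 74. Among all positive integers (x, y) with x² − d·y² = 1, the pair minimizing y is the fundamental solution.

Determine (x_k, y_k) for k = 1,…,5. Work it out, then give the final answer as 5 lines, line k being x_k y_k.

[8; 1,1,1,1,16] for √74; ℓ=5 ⇒ convergent index 9
k=0  a_k=8  p_k/q_k = 8/1
k=1  a_k=1  p_k/q_k = 9/1
…
k=3  a_k=1  p_k/q_k = 26/3
k=4  a_k=1  p_k/q_k = 43/5
…
k=7  a_k=1  p_k/q_k = 1471/171
k=8  a_k=1  p_k/q_k = 2228/259
k=9  a_k=1  p_k/q_k = 3699/430
→ (3699, 430).  Check: 3699²=13682601, 74·430²=13682600, difference 1.
(3699+430√74)^2 = 27365201 + 3181140√74
(3699+430√74)^3 = 202447753299 + 23534073290√74
(3699+430√74)^4 = 1497708451540801 + 174105071018280√74
(3699+430√74)^5 = 11080046922051092499 + 1288029291859162150√74

3699 430
27365201 3181140
202447753299 23534073290
1497708451540801 174105071018280
11080046922051092499 1288029291859162150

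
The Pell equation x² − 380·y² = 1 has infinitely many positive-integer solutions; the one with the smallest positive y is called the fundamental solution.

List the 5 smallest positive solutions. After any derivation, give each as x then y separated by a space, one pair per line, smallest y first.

39 2
3041 156
237159 12166
18495361 948792
1442400999 73993610

d=380: √d = [19; 2,38] (ℓ=2, even), read p_1/q_1
k=0  a_k=19  p_k/q_k = 19/1
k=1  a_k=2  p_k/q_k = 39/2
(x₁, y₁) = (39, 2);  39² − 380·2² = 1 ✓
(x_2, y_2) = (39·39 + 380·2·2, 39·2 + 2·39) = (3041, 156)
(x_3, y_3) = (39·3041 + 380·2·156, 39·156 + 2·3041) = (237159, 12166)
(x_4, y_4) = (39·237159 + 380·2·12166, 39·12166 + 2·237159) = (18495361, 948792)
(x_5, y_5) = (39·18495361 + 380·2·948792, 39·948792 + 2·18495361) = (1442400999, 73993610)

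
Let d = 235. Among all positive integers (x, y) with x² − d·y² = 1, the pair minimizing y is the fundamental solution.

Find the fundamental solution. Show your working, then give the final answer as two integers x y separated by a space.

46 3

√235 → a₀=15, period (3,30); ℓ=2 even so k=1
a_0=15:  p_0=15·1+0=15,  q_0=15·0+1=1
a_1=3:  p_1=3·15+1=46,  q_1=3·1+0=3
(x₁, y₁) = (46, 3);  46² − 235·3² = 1 ✓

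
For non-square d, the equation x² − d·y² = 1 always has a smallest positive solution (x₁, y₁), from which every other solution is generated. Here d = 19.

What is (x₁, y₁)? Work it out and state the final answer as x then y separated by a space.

170 39

[4; 2,1,3,1,2,8] for √19; ℓ=6 ⇒ convergent index 5
i=0: a=4 ⇒ p=4, q=1
…
i=4: a=1 ⇒ p=61, q=14
i=5: a=2 ⇒ p=170, q=39
→ (170, 39).  Check: 170²=28900, 19·39²=28899, difference 1.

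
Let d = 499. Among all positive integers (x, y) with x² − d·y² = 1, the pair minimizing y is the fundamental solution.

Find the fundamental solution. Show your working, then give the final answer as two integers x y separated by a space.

4490 201

d=499: √d = [22; 2,1,21,1,2,44] (ℓ=6, even), read p_5/q_5
k=0  a_k=22  p_k/q_k = 22/1
k=1  a_k=2  p_k/q_k = 45/2
k=2  a_k=1  p_k/q_k = 67/3
…
k=4  a_k=1  p_k/q_k = 1519/68
k=5  a_k=2  p_k/q_k = 4490/201
(x₁, y₁) = (4490, 201);  4490² − 499·201² = 1 ✓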